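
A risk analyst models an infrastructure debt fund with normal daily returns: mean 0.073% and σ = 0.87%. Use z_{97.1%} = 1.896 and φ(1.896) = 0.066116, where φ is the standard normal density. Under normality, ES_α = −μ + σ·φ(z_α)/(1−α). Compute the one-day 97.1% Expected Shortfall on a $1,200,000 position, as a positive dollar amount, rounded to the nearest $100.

Tail multiplier: φ(z)/(1−α) = 0.066116 / 0.029 = 2.280.
ES = −(0.073%) + 0.87% × 2.280 = 1.911%.
On $1,200,000: 0.01911 × $1,200,000 = $22,932.

$22,900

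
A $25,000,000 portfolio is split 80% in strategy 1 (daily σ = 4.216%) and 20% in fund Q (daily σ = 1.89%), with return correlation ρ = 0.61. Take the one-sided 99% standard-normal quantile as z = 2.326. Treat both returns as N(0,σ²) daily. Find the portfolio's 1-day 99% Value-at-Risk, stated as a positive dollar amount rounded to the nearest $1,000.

σ_p² = 0.8²·4.216² + 0.2²·1.89² + 2·0.61·0.8·0.2·4.216·1.89 = 13.0741 (%²).
σ_p = √13.0741 = 3.616%.
VaR = 2.326 × 3.616% = 8.411%; on $25,000,000 that is $2,102,750.

$2,103,000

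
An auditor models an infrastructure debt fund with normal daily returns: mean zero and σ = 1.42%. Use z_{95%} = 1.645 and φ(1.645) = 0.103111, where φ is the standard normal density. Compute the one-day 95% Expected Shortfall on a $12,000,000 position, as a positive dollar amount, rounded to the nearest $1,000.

Tail multiplier: φ(z)/(1−α) = 0.103111 / 0.05 = 2.062.
ES = 1.42% × 2.062 = 2.928%.
On $12,000,000: 0.02928 × $12,000,000 = $351,360.

$351,000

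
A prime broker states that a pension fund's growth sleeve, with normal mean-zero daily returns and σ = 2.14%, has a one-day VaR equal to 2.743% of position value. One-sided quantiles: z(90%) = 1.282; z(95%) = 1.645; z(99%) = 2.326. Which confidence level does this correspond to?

Implied z = VaR/σ = 2.743 / 2.14 = 1.282.
This matches z(90%) = 1.282.

90%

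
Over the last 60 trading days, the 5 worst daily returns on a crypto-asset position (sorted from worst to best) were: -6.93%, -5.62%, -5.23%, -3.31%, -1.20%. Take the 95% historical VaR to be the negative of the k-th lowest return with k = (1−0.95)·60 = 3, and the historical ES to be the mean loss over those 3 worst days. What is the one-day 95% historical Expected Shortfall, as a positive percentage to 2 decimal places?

5.93%

The 3 worst returns sum to -17.78%.
ES = −(-17.78%) / 3 = 5.9266…% ≈ 5.93%.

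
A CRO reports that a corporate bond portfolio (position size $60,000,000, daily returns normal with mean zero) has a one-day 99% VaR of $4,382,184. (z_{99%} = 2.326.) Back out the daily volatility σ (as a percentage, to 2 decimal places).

3.14%

VaR as a fraction: $4,382,184 / $60,000,000 = 7.304%.
σ = VaR / z = 7.304% / 2.326 = 3.140%.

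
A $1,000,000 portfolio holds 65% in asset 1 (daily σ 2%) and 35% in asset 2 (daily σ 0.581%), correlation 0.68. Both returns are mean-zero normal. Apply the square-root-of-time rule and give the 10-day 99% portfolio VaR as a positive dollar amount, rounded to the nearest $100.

$106,400

σ_p = √(0.65²·2² + 0.35²·0.581² + 2·0.68·0.65·0.35·2·0.581) = 1.446%.
σ_{10d} = 1.446% × √10 = 4.573%.
z(99%) = 2.326.
VaR = 2.326 × 4.573% = 10.637%; on $1,000,000 that is $106,370.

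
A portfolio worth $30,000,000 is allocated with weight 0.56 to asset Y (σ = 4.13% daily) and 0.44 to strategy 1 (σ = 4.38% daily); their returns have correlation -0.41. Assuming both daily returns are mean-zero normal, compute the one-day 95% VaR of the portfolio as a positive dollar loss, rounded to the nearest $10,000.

σ_p² = 0.56²·4.13² + 0.44²·4.38² + 2·-0.41·0.56·0.44·4.13·4.38 = 5.4082 (%²).
σ_p = √5.4082 = 2.326%.
At 95%, z = 1.645.
VaR = 1.645 × 2.326% = 3.826%; on $30,000,000 that is $1,147,800.

$1,150,000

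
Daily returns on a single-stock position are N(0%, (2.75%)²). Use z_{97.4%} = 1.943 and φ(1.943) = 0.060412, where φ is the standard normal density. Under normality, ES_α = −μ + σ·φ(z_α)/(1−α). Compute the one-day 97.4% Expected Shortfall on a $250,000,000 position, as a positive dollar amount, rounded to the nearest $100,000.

$16,000,000

Tail multiplier: φ(z)/(1−α) = 0.060412 / 0.026 = 2.324.
ES = 2.75% × 2.324 = 6.391%.
On $250,000,000: 0.06391 × $250,000,000 = $15,977,500.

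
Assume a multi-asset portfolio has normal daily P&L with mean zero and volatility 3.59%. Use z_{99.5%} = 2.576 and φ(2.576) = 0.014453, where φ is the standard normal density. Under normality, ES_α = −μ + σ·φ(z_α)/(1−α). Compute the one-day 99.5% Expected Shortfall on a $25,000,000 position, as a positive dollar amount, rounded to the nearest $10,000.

Tail multiplier: φ(z)/(1−α) = 0.014453 / 0.005 = 2.891.
ES = 3.59% × 2.891 = 10.379%.
On $25,000,000: 0.10379 × $25,000,000 = $2,594,750.

$2,590,000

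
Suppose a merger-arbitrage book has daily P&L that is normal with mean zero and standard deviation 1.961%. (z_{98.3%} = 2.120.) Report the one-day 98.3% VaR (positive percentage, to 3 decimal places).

VaR = z·σ = 2.120 × 1.961% = 4.157%.

4.157%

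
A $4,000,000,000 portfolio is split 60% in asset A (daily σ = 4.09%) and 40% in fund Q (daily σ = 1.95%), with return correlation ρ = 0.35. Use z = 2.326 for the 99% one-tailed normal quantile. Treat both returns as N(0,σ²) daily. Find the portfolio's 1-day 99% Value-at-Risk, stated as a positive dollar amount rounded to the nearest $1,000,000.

σ_p² = 0.6²·4.09² + 0.4²·1.95² + 2·0.35·0.6·0.4·4.09·1.95 = 7.9704 (%²).
σ_p = √7.9704 = 2.823%.
VaR = 2.326 × 2.823% = 6.566%; on $4,000,000,000 that is $262,640,000.

$263,000,000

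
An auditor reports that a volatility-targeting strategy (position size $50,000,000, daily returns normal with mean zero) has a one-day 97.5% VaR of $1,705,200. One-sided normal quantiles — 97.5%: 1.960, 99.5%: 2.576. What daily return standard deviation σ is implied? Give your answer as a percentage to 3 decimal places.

1.740%

VaR as a fraction: $1,705,200 / $50,000,000 = 3.410%.
σ = VaR / z = 3.410% / 1.960 = 1.740%.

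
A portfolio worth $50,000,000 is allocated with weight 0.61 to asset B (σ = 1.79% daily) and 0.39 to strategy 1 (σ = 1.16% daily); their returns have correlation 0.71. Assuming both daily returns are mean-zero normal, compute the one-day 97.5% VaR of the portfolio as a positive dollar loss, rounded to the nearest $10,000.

$1,420,000

σ_p² = 0.61²·1.79² + 0.39²·1.16² + 2·0.71·0.61·0.39·1.79·1.16 = 2.0984 (%²).
σ_p = √2.0984 = 1.449%.
At 97.5%, z = 1.960.
VaR = 1.960 × 1.449% = 2.840%; on $50,000,000 that is $1,420,000.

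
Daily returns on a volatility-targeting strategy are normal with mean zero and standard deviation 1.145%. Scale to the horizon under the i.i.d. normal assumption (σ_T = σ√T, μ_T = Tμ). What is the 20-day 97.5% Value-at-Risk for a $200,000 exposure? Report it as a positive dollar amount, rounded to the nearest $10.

At 97.5%, z = 1.960.
σ_{20d} = 1.145% × √20 = 5.121%.
VaR = 1.960 × 5.121% = 10.037%.
On $200,000: 0.10037 × $200,000 = $20,074.

$20,070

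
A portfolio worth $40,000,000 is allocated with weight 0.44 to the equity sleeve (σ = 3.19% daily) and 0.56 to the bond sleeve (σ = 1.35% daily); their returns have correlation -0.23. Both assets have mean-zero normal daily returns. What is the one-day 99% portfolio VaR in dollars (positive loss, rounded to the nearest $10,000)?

σ_p² = 0.44²·3.19² + 0.56²·1.35² + 2·-0.23·0.44·0.56·3.19·1.35 = 2.0535 (%²).
σ_p = √2.0535 = 1.433%.
At 99%, z = 2.326.
VaR = 2.326 × 1.433% = 3.333%; on $40,000,000 that is $1,333,200.

$1,330,000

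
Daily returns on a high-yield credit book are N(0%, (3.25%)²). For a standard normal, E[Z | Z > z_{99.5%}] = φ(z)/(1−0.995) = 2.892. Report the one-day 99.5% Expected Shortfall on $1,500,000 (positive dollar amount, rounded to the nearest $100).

$141,000

ES = 3.25% × 2.892 = 9.399%.
On $1,500,000: 0.09399 × $1,500,000 = $140,985.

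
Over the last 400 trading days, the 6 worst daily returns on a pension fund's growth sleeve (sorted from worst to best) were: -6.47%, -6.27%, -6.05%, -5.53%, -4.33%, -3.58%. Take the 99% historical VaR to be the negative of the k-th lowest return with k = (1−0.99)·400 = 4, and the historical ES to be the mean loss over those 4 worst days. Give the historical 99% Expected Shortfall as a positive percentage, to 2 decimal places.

The 4 worst returns sum to -24.32%.
ES = −(-24.32%) / 4 = 6.08%.

6.08%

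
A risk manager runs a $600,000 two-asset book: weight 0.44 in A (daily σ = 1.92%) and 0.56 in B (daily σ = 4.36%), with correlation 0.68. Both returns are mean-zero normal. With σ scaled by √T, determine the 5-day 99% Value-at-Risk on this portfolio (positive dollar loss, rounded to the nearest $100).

$96,100

σ_p = √(0.44²·1.92² + 0.56²·4.36² + 2·0.68·0.44·0.56·1.92·4.36) = 3.079%.
σ_{5d} = 3.079% × √5 = 6.885%.
z(99%) = 2.326.
VaR = 2.326 × 6.885% = 16.015%; on $600,000 that is $96,090.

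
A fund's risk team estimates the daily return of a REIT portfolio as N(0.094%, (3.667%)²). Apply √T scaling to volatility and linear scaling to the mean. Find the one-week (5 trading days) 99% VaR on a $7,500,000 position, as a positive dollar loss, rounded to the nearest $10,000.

$1,400,000

At 99%, z = 2.326.
σ_{5d} = 3.667% × √5 = 8.200%; μ_{5d} = 5 × 0.094% = 0.470%.
VaR = −(0.470%) + 2.326 × 8.200% = 18.603%.
On $7,500,000: 0.18603 × $7,500,000 = $1,395,225.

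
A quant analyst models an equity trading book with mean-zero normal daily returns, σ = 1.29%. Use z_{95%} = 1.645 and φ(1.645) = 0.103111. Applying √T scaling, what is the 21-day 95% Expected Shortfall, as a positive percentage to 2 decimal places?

12.19%

σ_{21d} = 1.29% × √21 = 5.912%.
ES multiplier = φ(z)/(1−α) = 0.103111/0.05 = 2.062.
ES = 5.912% × 2.062 = 12.191%.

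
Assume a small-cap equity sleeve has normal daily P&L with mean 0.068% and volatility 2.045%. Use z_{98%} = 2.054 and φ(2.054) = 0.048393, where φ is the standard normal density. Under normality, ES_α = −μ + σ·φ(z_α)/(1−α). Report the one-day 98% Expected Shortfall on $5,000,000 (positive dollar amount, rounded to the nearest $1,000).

Tail multiplier: φ(z)/(1−α) = 0.048393 / 0.02 = 2.420.
ES = −(0.068%) + 2.045% × 2.420 = 4.881%.
On $5,000,000: 0.04881 × $5,000,000 = $244,050.

$244,000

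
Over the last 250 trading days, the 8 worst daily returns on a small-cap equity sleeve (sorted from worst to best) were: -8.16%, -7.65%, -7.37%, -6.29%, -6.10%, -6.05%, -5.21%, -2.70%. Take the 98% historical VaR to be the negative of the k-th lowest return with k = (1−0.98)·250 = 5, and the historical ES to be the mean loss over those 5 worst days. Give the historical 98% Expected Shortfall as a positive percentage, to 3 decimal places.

7.114%

The 5 worst returns sum to -35.57%.
ES = −(-35.57%) / 5 = 7.114%.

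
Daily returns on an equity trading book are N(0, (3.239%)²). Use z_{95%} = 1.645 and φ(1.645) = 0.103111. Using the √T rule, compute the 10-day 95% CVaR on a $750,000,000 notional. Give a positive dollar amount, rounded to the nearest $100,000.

σ_{10d} = 3.239% × √10 = 10.243%.
ES multiplier = φ(z)/(1−α) = 0.103111/0.05 = 2.062.
ES = 10.243% × 2.062 = 21.121%; on $750,000,000: $158,407,500.

$158,400,000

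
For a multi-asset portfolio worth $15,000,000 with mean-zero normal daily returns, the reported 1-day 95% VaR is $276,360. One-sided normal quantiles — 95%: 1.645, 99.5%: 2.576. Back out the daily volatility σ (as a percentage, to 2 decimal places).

1.12%

VaR as a fraction: $276,360 / $15,000,000 = 1.842%.
σ = VaR / z = 1.842% / 1.645 = 1.120%.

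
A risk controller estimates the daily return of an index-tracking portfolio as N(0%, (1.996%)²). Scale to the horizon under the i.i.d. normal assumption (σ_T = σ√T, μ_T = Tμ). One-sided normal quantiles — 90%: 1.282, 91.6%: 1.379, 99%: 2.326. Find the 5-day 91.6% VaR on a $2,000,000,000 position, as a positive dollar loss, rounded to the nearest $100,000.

σ_{5d} = 1.996% × √5 = 4.463%.
VaR = 1.379 × 4.463% = 6.154%.
On $2,000,000,000: 0.06154 × $2,000,000,000 = $123,080,000.

$123,100,000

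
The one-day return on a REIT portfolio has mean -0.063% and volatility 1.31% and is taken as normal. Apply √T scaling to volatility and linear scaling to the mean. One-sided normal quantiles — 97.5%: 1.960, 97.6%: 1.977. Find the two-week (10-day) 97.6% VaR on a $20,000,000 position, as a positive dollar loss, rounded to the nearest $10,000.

$1,760,000

σ_{10d} = 1.31% × √10 = 4.143%; μ_{10d} = 10 × -0.063% = -0.630%.
VaR = −(-0.630%) + 1.977 × 4.143% = 8.821%.
On $20,000,000: 0.08821 × $20,000,000 = $1,764,200.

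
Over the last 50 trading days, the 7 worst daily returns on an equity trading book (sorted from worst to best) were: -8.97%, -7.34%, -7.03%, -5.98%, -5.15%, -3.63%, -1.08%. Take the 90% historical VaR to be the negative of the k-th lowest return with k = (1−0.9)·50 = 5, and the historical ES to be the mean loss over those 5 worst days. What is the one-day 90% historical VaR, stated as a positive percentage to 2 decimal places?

k = 5; the 5th lowest return is -5.15%, so VaR = 5.15%.

5.15%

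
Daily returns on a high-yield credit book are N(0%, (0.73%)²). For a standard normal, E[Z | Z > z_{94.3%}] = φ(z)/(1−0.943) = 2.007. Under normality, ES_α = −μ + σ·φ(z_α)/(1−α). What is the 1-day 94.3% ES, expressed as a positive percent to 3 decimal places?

ES = 0.73% × 2.007 = 1.465%.

1.465%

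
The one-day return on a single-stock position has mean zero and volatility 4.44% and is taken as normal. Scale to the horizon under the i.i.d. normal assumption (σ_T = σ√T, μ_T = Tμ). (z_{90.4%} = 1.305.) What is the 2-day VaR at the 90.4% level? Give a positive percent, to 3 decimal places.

8.194%

σ_{2d} = 4.44% × √2 = 6.279%.
VaR = 1.305 × 6.279% = 8.194%.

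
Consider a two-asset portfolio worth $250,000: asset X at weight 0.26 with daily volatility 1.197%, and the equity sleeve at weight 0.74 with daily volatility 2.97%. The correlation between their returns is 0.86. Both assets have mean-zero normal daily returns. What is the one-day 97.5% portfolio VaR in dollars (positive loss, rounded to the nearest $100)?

$12,100

σ_p² = 0.26²·1.197² + 0.74²·2.97² + 2·0.86·0.26·0.74·1.197·2.97 = 6.1037 (%²).
σ_p = √6.1037 = 2.471%.
At 97.5%, z = 1.960.
VaR = 1.960 × 2.471% = 4.843%; on $250,000 that is $12,108.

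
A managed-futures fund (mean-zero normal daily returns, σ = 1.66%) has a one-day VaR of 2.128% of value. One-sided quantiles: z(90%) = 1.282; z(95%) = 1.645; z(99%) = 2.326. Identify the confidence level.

90%

Implied z = VaR/σ = 2.128 / 1.66 = 1.282.
This matches z(90%) = 1.282.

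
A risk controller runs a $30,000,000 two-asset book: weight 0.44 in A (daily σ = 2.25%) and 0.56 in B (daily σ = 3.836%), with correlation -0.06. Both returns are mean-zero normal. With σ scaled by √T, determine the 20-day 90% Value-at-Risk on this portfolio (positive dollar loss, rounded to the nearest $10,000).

σ_p = √(0.44²·2.25² + 0.56²·3.836² + 2·-0.06·0.44·0.56·2.25·3.836) = 2.311%.
σ_{20d} = 2.311% × √20 = 10.335%.
z(90%) = 1.282.
VaR = 1.282 × 10.335% = 13.249%; on $30,000,000 that is $3,974,700.

$3,970,000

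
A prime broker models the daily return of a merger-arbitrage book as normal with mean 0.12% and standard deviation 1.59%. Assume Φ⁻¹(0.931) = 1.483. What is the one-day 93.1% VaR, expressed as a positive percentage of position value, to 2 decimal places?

VaR = −μ + z·σ = −(0.12%) + 1.483 × 1.59% = 2.238%.

2.24%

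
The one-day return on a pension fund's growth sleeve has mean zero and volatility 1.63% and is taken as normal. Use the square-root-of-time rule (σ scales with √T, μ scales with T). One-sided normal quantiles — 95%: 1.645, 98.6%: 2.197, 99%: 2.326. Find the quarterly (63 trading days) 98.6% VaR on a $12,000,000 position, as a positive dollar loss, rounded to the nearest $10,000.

σ_{63d} = 1.63% × √63 = 12.938%.
VaR = 2.197 × 12.938% = 28.425%.
On $12,000,000: 0.28425 × $12,000,000 = $3,411,000.

$3,410,000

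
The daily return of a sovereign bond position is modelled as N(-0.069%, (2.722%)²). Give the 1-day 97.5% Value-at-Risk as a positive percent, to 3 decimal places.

5.404%

At 97.5% one-sided, z = 1.960.
VaR = −μ + z·σ = −(-0.069%) + 1.960 × 2.722% = 5.404%.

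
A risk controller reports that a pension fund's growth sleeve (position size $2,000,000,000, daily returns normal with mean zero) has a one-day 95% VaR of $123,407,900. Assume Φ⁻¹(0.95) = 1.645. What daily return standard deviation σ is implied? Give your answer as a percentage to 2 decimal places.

VaR as a fraction: $123,407,900 / $2,000,000,000 = 6.170%.
σ = VaR / z = 6.170% / 1.645 = 3.751%.

3.75%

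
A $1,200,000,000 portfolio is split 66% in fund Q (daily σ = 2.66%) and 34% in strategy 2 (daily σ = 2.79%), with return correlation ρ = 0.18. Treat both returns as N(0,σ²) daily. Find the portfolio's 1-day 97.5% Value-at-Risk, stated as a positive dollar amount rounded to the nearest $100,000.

$50,300,000

σ_p² = 0.66²·2.66² + 0.34²·2.79² + 2·0.18·0.66·0.34·2.66·2.79 = 4.5815 (%²).
σ_p = √4.5815 = 2.140%.
At 97.5%, z = 1.960.
VaR = 1.960 × 2.140% = 4.194%; on $1,200,000,000 that is $50,328,000.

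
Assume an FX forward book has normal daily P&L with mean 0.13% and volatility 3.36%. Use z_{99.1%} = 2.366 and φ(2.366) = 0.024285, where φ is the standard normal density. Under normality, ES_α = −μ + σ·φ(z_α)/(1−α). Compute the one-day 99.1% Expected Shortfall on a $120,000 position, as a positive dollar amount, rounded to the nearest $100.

Tail multiplier: φ(z)/(1−α) = 0.024285 / 0.009 = 2.698.
ES = −(0.13%) + 3.36% × 2.698 = 8.935%.
On $120,000: 0.08935 × $120,000 = $10,722.

$10,700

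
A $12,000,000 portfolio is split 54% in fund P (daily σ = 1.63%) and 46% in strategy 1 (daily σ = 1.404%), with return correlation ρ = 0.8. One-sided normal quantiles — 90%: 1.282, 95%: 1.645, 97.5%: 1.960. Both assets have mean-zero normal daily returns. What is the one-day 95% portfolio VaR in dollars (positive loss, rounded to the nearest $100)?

σ_p² = 0.54²·1.63² + 0.46²·1.404² + 2·0.8·0.54·0.46·1.63·1.404 = 2.1014 (%²).
σ_p = √2.1014 = 1.450%.
VaR = 1.645 × 1.450% = 2.385%; on $12,000,000 that is $286,200.

$286,200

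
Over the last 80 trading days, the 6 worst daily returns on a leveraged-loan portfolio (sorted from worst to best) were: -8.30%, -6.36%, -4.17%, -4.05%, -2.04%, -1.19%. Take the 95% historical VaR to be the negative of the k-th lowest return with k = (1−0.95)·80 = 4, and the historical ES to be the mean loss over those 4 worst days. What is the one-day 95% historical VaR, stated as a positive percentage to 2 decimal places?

4.05%

k = 4; the 4th lowest return is -4.05%, so VaR = 4.05%.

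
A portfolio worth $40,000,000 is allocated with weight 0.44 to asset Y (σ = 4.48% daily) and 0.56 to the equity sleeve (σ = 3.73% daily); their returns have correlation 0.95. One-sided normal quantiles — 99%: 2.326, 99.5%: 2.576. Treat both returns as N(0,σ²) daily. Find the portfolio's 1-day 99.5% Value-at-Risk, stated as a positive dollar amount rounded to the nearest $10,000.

$4,130,000

σ_p² = 0.44²·4.48² + 0.56²·3.73² + 2·0.95·0.44·0.56·4.48·3.73 = 16.0719 (%²).
σ_p = √16.0719 = 4.009%.
VaR = 2.576 × 4.009% = 10.327%; on $40,000,000 that is $4,130,800.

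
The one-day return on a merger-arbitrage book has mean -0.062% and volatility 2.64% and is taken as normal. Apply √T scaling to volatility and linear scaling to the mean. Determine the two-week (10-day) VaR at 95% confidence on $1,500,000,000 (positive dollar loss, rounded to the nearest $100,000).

At 95%, z = 1.645.
σ_{10d} = 2.64% × √10 = 8.348%; μ_{10d} = 10 × -0.062% = -0.620%.
VaR = −(-0.620%) + 1.645 × 8.348% = 14.352%.
On $1,500,000,000: 0.14352 × $1,500,000,000 = $215,280,000.

$215,300,000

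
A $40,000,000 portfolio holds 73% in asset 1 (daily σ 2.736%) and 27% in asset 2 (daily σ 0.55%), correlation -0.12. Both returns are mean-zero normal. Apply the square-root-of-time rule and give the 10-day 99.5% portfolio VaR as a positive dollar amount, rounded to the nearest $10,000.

σ_p = √(0.73²·2.736² + 0.27²·0.55² + 2·-0.12·0.73·0.27·2.736·0.55) = 1.985%.
σ_{10d} = 1.985% × √10 = 6.277%.
z(99.5%) = 2.576.
VaR = 2.576 × 6.277% = 16.170%; on $40,000,000 that is $6,468,000.

$6,470,000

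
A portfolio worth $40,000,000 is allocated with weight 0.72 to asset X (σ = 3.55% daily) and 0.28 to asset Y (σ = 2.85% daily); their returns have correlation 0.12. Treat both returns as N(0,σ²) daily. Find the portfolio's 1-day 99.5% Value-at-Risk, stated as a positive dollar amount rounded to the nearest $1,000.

σ_p² = 0.72²·3.55² + 0.28²·2.85² + 2·0.12·0.72·0.28·3.55·2.85 = 7.6595 (%²).
σ_p = √7.6595 = 2.768%.
At 99.5%, z = 2.576.
VaR = 2.576 × 2.768% = 7.130%; on $40,000,000 that is $2,852,000.

$2,852,000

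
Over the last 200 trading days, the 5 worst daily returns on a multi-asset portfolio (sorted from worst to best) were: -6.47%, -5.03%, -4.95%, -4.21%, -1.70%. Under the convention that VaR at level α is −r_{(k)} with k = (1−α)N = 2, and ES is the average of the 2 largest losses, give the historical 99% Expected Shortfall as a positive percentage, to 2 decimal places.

5.75%

The 2 worst returns sum to -11.50%.
ES = −(-11.50%) / 2 = 5.75%.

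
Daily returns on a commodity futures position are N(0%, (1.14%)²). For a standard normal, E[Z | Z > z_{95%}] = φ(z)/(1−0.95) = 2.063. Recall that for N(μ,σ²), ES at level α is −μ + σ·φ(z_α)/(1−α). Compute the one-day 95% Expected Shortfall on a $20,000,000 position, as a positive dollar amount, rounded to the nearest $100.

ES = 1.14% × 2.063 = 2.352%.
On $20,000,000: 0.02352 × $20,000,000 = $470,400.

$470,400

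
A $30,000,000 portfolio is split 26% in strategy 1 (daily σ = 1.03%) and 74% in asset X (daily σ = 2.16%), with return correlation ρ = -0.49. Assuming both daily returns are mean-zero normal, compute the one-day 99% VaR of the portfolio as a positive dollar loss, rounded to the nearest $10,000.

$1,040,000

σ_p² = 0.26²·1.03² + 0.74²·2.16² + 2·-0.49·0.26·0.74·1.03·2.16 = 2.2071 (%²).
σ_p = √2.2071 = 1.486%.
At 99%, z = 2.326.
VaR = 2.326 × 1.486% = 3.456%; on $30,000,000 that is $1,036,800.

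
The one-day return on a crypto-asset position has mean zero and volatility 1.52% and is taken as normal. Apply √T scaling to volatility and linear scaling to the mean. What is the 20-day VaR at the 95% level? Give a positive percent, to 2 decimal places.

At 95%, z = 1.645.
σ_{20d} = 1.52% × √20 = 6.798%.
VaR = 1.645 × 6.798% = 11.183%.

11.18%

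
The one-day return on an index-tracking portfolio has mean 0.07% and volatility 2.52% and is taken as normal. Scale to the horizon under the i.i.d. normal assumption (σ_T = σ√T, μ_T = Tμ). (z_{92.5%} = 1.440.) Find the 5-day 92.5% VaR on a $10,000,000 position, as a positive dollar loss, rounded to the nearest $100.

σ_{5d} = 2.52% × √5 = 5.635%; μ_{5d} = 5 × 0.07% = 0.350%.
VaR = −(0.350%) + 1.440 × 5.635% = 7.764%.
On $10,000,000: 0.07764 × $10,000,000 = $776,400.

$776,400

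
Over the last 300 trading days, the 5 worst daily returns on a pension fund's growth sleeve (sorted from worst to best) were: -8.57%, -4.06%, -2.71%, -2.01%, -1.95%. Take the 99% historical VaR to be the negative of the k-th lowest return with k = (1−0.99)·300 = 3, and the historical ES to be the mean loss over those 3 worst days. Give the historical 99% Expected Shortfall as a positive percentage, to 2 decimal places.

5.11%

The 3 worst returns sum to -15.34%.
ES = −(-15.34%) / 3 = 5.1133…% ≈ 5.11%.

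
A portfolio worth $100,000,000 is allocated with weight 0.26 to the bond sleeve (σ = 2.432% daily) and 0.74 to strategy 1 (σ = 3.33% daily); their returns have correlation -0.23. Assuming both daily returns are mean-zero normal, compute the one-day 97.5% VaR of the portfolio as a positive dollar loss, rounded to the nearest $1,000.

$4,702,000

σ_p² = 0.26²·2.432² + 0.74²·3.33² + 2·-0.23·0.26·0.74·2.432·3.33 = 5.7554 (%²).
σ_p = √5.7554 = 2.399%.
At 97.5%, z = 1.960.
VaR = 1.960 × 2.399% = 4.702%; on $100,000,000 that is $4,702,000.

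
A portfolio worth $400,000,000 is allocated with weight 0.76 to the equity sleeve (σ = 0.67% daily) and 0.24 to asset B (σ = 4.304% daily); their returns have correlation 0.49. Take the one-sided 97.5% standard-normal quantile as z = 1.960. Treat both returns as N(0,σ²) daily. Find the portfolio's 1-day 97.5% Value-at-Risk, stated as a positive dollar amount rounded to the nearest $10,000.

σ_p² = 0.76²·0.67² + 0.24²·4.304² + 2·0.49·0.76·0.24·0.67·4.304 = 1.8418 (%²).
σ_p = √1.8418 = 1.357%.
VaR = 1.960 × 1.357% = 2.660%; on $400,000,000 that is $10,640,000.

$10,640,000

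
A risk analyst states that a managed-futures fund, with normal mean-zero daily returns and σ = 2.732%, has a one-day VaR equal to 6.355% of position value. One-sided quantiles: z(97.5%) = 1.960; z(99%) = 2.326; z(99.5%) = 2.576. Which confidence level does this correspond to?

99%

Implied z = VaR/σ = 6.355 / 2.732 = 2.326.
This matches z(99%) = 2.326.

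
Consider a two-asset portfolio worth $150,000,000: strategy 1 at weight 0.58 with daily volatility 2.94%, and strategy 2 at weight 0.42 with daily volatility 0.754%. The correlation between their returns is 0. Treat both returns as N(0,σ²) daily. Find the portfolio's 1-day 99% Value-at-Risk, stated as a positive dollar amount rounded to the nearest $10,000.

$6,050,000

σ_p² = 0.58²·2.94² + 0.42²·0.754² + 2·0·0.58·0.42·2.94·0.754 = 3.0080 (%²).
σ_p = √3.0080 = 1.734%.
At 99%, z = 2.326.
VaR = 2.326 × 1.734% = 4.033%; on $150,000,000 that is $6,049,500.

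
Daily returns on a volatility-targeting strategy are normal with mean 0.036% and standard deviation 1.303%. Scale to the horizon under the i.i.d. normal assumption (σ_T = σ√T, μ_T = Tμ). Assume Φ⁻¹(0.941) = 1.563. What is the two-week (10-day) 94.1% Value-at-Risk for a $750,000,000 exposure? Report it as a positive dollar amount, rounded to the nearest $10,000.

$45,600,000

σ_{10d} = 1.303% × √10 = 4.120%; μ_{10d} = 10 × 0.036% = 0.360%.
VaR = −(0.360%) + 1.563 × 4.120% = 6.080%.
On $750,000,000: 0.06080 × $750,000,000 = $45,600,000.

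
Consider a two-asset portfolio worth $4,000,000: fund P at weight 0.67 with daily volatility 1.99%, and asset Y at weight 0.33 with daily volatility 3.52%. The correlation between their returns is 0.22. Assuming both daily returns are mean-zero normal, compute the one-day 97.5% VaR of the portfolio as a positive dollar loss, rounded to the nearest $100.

$153,000

σ_p² = 0.67²·1.99² + 0.33²·3.52² + 2·0.22·0.67·0.33·1.99·3.52 = 3.8085 (%²).
σ_p = √3.8085 = 1.952%.
At 97.5%, z = 1.960.
VaR = 1.960 × 1.952% = 3.826%; on $4,000,000 that is $153,040.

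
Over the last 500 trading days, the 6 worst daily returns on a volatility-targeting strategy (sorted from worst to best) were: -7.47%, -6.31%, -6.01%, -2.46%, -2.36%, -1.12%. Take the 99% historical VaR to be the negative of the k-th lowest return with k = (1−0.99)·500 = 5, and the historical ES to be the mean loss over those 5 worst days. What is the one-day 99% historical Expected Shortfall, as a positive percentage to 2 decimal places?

4.92%

The 5 worst returns sum to -24.61%.
ES = −(-24.61%) / 5 = 4.922% ≈ 4.92%.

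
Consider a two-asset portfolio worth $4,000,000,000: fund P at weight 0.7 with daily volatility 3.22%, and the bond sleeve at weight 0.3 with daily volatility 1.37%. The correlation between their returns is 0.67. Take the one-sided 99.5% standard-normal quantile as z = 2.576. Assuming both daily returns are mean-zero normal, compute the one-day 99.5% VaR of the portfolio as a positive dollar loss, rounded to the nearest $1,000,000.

$263,000,000

σ_p² = 0.7²·3.22² + 0.3²·1.37² + 2·0.67·0.7·0.3·3.22·1.37 = 6.4908 (%²).
σ_p = √6.4908 = 2.548%.
VaR = 2.576 × 2.548% = 6.564%; on $4,000,000,000 that is $262,560,000.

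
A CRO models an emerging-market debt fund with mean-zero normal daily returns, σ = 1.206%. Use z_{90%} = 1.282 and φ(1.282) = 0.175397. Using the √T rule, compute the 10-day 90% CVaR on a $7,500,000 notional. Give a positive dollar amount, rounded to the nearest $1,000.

$502,000

σ_{10d} = 1.206% × √10 = 3.814%.
ES multiplier = φ(z)/(1−α) = 0.175397/0.1 = 1.754.
ES = 3.814% × 1.754 = 6.690%; on $7,500,000: $501,750.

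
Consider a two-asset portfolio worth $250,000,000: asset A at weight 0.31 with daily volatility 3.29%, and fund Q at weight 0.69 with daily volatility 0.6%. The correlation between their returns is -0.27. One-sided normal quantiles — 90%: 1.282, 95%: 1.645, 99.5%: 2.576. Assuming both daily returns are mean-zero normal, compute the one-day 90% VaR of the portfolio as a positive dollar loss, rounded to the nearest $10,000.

$3,180,000

σ_p² = 0.31²·3.29² + 0.69²·0.6² + 2·-0.27·0.31·0.69·3.29·0.6 = 0.9836 (%²).
σ_p = √0.9836 = 0.992%.
VaR = 1.282 × 0.992% = 1.272%; on $250,000,000 that is $3,180,000.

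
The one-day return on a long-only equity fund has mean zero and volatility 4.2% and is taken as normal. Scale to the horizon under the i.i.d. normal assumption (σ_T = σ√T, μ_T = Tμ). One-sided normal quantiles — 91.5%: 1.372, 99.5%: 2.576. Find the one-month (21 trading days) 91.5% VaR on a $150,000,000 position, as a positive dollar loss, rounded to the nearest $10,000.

σ_{21d} = 4.2% × √21 = 19.247%.
VaR = 1.372 × 19.247% = 26.407%.
On $150,000,000: 0.26407 × $150,000,000 = $39,610,500.

$39,610,000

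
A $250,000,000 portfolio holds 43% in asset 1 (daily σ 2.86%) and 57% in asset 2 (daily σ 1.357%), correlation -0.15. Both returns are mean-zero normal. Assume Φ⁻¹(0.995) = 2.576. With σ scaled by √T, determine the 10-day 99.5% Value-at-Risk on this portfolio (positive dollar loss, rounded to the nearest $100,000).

$27,500,000

σ_p = √(0.43²·2.86² + 0.57²·1.357² + 2·-0.15·0.43·0.57·2.86·1.357) = 1.351%.
σ_{10d} = 1.351% × √10 = 4.272%.
VaR = 2.576 × 4.272% = 11.005%; on $250,000,000 that is $27,512,500.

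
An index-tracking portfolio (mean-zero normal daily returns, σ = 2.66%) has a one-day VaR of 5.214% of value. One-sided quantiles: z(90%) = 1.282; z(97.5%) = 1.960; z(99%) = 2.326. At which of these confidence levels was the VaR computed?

Implied z = VaR/σ = 5.214 / 2.66 = 1.960.
This matches z(97.5%) = 1.960.

97.5%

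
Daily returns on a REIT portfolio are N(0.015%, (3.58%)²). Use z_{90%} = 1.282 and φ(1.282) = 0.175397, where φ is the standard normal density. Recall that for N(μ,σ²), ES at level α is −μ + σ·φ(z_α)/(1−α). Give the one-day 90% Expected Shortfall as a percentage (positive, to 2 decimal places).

6.26%

Tail multiplier: φ(z)/(1−α) = 0.175397 / 0.1 = 1.754.
ES = −(0.015%) + 3.58% × 1.754 = 6.264%.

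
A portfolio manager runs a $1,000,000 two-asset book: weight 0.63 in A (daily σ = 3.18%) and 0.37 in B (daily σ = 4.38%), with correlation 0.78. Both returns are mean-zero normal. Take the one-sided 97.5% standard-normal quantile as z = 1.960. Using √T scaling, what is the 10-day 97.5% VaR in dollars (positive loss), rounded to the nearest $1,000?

$212,000

σ_p = √(0.63²·3.18² + 0.37²·4.38² + 2·0.78·0.63·0.37·3.18·4.38) = 3.421%.
σ_{10d} = 3.421% × √10 = 10.818%.
VaR = 1.960 × 10.818% = 21.203%; on $1,000,000 that is $212,030.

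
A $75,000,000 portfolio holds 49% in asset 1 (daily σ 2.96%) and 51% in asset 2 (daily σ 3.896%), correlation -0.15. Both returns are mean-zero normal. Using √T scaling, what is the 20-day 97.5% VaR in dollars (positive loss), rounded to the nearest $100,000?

$15,000,000

σ_p = √(0.49²·2.96² + 0.51²·3.896² + 2·-0.15·0.49·0.51·2.96·3.896) = 2.278%.
σ_{20d} = 2.278% × √20 = 10.188%.
z(97.5%) = 1.960.
VaR = 1.960 × 10.188% = 19.968%; on $75,000,000 that is $14,976,000.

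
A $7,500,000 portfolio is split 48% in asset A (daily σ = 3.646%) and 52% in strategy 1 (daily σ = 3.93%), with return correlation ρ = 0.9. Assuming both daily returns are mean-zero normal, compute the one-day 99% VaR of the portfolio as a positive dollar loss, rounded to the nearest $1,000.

$645,000

σ_p² = 0.48²·3.646² + 0.52²·3.93² + 2·0.9·0.48·0.52·3.646·3.93 = 13.6767 (%²).
σ_p = √13.6767 = 3.698%.
At 99%, z = 2.326.
VaR = 2.326 × 3.698% = 8.602%; on $7,500,000 that is $645,150.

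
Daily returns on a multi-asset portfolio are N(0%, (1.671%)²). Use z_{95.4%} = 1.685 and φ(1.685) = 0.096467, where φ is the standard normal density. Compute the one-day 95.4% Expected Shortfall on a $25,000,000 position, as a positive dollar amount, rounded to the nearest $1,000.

Tail multiplier: φ(z)/(1−α) = 0.096467 / 0.046 = 2.097.
ES = 1.671% × 2.097 = 3.504%.
On $25,000,000: 0.03504 × $25,000,000 = $876,000.

$876,000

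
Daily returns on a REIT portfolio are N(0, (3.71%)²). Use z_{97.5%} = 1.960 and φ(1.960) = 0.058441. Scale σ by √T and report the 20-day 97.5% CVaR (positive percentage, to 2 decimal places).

38.79%

σ_{20d} = 3.71% × √20 = 16.592%.
ES multiplier = φ(z)/(1−α) = 0.058441/0.025 = 2.338.
ES = 16.592% × 2.338 = 38.792%.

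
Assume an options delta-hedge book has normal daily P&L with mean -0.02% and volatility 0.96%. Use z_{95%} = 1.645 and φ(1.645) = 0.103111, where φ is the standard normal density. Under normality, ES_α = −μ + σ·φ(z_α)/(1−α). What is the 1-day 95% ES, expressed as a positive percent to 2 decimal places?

2.00%

Tail multiplier: φ(z)/(1−α) = 0.103111 / 0.05 = 2.062.
ES = −(-0.02%) + 0.96% × 2.062 = 2.000%.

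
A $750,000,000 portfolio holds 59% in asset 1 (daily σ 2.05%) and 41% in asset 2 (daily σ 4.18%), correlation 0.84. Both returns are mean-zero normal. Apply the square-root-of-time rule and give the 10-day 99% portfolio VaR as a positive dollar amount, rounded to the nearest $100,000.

σ_p = √(0.59²·2.05² + 0.41²·4.18² + 2·0.84·0.59·0.41·2.05·4.18) = 2.808%.
σ_{10d} = 2.808% × √10 = 8.880%.
z(99%) = 2.326.
VaR = 2.326 × 8.880% = 20.655%; on $750,000,000 that is $154,912,500.

$154,900,000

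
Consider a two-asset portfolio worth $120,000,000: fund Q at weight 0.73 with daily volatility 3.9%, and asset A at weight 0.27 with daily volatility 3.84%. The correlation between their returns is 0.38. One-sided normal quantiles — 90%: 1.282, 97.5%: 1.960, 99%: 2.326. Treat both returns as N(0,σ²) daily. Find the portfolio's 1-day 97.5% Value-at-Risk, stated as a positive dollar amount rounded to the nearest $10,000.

$7,950,000

σ_p² = 0.73²·3.9² + 0.27²·3.84² + 2·0.38·0.73·0.27·3.9·3.84 = 11.4237 (%²).
σ_p = √11.4237 = 3.380%.
VaR = 1.960 × 3.380% = 6.625%; on $120,000,000 that is $7,950,000.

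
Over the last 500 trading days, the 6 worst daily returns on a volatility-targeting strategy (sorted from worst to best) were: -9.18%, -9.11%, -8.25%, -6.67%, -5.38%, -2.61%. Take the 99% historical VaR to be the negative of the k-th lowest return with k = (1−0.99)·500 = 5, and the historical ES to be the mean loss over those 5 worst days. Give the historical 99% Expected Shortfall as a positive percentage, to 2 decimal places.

The 5 worst returns sum to -38.59%.
ES = −(-38.59%) / 5 = 7.718% ≈ 7.72%.

7.72%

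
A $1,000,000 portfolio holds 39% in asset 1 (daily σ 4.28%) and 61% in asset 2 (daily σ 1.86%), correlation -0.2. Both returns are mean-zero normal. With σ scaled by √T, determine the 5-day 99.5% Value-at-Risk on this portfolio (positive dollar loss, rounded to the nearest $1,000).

$105,000

σ_p = √(0.39²·4.28² + 0.61²·1.86² + 2·-0.2·0.39·0.61·4.28·1.86) = 1.821%.
σ_{5d} = 1.821% × √5 = 4.072%.
z(99.5%) = 2.576.
VaR = 2.576 × 4.072% = 10.489%; on $1,000,000 that is $104,890.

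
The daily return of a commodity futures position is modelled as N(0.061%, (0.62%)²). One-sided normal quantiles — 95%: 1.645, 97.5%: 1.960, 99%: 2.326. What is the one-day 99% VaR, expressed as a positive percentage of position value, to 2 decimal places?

1.38%

VaR = −μ + z·σ = −(0.061%) + 2.326 × 0.62% = 1.381%.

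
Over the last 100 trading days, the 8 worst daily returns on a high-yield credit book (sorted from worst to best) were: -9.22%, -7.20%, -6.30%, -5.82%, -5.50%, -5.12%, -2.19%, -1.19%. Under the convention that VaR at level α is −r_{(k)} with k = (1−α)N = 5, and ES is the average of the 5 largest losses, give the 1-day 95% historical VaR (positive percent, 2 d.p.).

5.50%

k = 5; the 5th lowest return is -5.50%, so VaR = 5.50%.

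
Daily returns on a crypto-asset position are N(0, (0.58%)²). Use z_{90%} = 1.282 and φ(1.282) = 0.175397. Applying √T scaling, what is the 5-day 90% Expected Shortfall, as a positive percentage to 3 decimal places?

σ_{5d} = 0.58% × √5 = 1.297%.
ES multiplier = φ(z)/(1−α) = 0.175397/0.1 = 1.754.
ES = 1.297% × 1.754 = 2.275%.

2.275%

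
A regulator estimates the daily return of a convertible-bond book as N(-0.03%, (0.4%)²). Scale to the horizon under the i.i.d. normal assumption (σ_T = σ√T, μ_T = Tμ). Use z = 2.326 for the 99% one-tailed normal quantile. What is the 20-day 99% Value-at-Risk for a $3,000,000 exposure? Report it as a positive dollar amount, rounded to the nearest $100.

$142,800

σ_{20d} = 0.4% × √20 = 1.789%; μ_{20d} = 20 × -0.03% = -0.600%.
VaR = −(-0.600%) + 2.326 × 1.789% = 4.761%.
On $3,000,000: 0.04761 × $3,000,000 = $142,830.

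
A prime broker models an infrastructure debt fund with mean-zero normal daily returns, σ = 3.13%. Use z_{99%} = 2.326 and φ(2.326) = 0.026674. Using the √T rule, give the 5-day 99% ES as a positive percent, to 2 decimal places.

18.67%

σ_{5d} = 3.13% × √5 = 6.999%.
ES multiplier = φ(z)/(1−α) = 0.026674/0.01 = 2.667.
ES = 6.999% × 2.667 = 18.666%.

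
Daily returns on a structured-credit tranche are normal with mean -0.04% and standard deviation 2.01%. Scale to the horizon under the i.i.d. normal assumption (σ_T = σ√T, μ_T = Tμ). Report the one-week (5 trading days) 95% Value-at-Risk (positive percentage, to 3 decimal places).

7.593%

At 95%, z = 1.645.
σ_{5d} = 2.01% × √5 = 4.494%; μ_{5d} = 5 × -0.04% = -0.200%.
VaR = −(-0.200%) + 1.645 × 4.494% = 7.593%.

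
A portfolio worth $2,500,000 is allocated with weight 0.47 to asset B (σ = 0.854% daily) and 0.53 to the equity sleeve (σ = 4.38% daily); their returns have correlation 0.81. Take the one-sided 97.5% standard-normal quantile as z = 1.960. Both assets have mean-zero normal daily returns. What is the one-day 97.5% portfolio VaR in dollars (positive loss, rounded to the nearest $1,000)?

σ_p² = 0.47²·0.854² + 0.53²·4.38² + 2·0.81·0.47·0.53·0.854·4.38 = 7.0595 (%²).
σ_p = √7.0595 = 2.657%.
VaR = 1.960 × 2.657% = 5.208%; on $2,500,000 that is $130,200.

$130,000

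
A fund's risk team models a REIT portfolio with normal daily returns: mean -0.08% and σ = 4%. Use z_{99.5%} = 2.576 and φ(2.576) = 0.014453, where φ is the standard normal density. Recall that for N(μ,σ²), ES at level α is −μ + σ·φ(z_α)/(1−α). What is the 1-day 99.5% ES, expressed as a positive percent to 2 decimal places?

Tail multiplier: φ(z)/(1−α) = 0.014453 / 0.005 = 2.891.
ES = −(-0.08%) + 4% × 2.891 = 11.644%.

11.64%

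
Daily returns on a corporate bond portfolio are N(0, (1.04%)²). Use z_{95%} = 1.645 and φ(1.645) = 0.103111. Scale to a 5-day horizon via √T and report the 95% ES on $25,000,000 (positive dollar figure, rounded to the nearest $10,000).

$1,200,000

σ_{5d} = 1.04% × √5 = 2.326%.
ES multiplier = φ(z)/(1−α) = 0.103111/0.05 = 2.062.
ES = 2.326% × 2.062 = 4.796%; on $25,000,000: $1,199,000.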